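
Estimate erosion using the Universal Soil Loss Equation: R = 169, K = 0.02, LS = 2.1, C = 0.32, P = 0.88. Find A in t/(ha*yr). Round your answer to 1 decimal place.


Step 1: A = R * K * LS * C * P
Step 2: R * K = 169 * 0.02 = 3.38
Step 3: (R*K) * LS = 3.38 * 2.1 = 7.098
Step 4: * C * P = 7.098 * 0.32 * 0.88 = 2.0
Step 5: A = 2.0 t/(ha*yr)

2.0


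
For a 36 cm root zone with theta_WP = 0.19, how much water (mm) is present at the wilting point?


Step 1: Water (mm) = theta_WP * depth * 10
Step 2: Water = 0.19 * 36 * 10
Step 3: Water = 68.4 mm

68.4


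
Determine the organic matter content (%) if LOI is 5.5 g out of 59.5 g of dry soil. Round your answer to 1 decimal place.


Step 1: OM% = 100 * LOI / sample mass
Step 2: OM = 100 * 5.5 / 59.5
Step 3: OM = 9.2%

9.2


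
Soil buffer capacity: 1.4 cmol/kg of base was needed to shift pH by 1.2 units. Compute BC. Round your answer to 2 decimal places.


Step 1: BC = change in base / change in pH
Step 2: BC = 1.4 / 1.2
Step 3: BC = 1.17 cmol/(kg*pH unit)

1.17


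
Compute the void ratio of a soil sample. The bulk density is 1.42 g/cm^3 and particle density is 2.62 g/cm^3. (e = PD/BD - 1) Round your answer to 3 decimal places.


Step 1: e = PD / BD - 1
Step 2: e = 2.62 / 1.42 - 1
Step 3: e = 1.84507 - 1
Step 4: e = 0.845

0.845


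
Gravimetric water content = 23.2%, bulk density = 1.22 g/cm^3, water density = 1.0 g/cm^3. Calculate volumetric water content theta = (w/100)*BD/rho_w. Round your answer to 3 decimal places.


Step 1: theta = (w / 100) * BD / rho_w
Step 2: theta = (23.2 / 100) * 1.22 / 1.0
Step 3: theta = 0.232 * 1.22
Step 4: theta = 0.283

0.283


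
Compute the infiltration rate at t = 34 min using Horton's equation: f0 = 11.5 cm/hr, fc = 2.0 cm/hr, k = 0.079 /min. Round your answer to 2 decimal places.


Step 1: f = fc + (f0 - fc) * exp(-k * t)
Step 2: exp(-0.079 * 34) = 0.068153
Step 3: f = 2.0 + (11.5 - 2.0) * 0.068153
Step 4: f = 2.0 + 9.5 * 0.068153
Step 5: f = 2.65 cm/hr

2.65


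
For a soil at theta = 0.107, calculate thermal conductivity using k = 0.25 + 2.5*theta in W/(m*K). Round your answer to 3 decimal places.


Step 1: k = 0.25 + 2.5 * theta
Step 2: k = 0.25 + 2.5 * 0.107
Step 3: k = 0.25 + 0.268
Step 4: k = 0.518 W/(m*K)

0.518


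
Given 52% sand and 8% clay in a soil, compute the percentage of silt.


Step 1: sand + silt + clay = 100%
Step 2: silt = 100 - sand - clay
Step 3: silt = 100 - 52 - 8
Step 4: silt = 40%

40


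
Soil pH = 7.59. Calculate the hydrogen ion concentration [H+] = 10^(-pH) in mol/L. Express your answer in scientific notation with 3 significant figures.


Step 1: [H+] = 10^(-pH)
Step 2: [H+] = 10^(-7.59)
Step 3: [H+] = 2.57e-08 mol/L

2.57e-08


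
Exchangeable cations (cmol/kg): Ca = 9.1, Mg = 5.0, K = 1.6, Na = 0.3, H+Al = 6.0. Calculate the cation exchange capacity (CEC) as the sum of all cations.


Step 1: CEC = Ca + Mg + K + Na + (H+Al)
Step 2: CEC = 9.1 + 5.0 + 1.6 + 0.3 + 6.0
Step 3: CEC = 22.0 cmol/kg

22.0


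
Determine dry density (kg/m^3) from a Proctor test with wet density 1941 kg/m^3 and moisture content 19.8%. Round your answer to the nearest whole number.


Step 1: Dry density = wet density / (1 + w/100)
Step 2: Dry density = 1941 / (1 + 19.8/100)
Step 3: Dry density = 1941 / 1.198
Step 4: Dry density = 1620 kg/m^3

1620


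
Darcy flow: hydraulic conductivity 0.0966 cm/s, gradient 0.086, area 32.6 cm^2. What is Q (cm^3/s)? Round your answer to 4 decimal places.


Step 1: Apply Darcy's law: Q = K * i * A
Step 2: Q = 0.0966 * 0.086 * 32.6
Step 3: Q = 0.2708 cm^3/s

0.2708


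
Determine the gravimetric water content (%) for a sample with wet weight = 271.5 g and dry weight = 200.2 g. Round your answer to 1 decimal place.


Step 1: Water mass = wet - dry = 271.5 - 200.2 = 71.3 g
Step 2: w = 100 * water mass / dry mass
Step 3: w = 100 * 71.3 / 200.2 = 35.6%

35.6


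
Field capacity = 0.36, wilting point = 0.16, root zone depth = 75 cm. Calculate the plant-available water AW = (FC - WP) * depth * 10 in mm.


Step 1: Available water = (FC - WP) * depth * 10
Step 2: AW = (0.36 - 0.16) * 75 * 10
Step 3: AW = 0.2 * 75 * 10
Step 4: AW = 150.0 mm

150.0


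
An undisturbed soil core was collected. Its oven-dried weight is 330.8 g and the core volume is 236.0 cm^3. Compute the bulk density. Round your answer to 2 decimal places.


Step 1: Identify the formula: BD = dry mass / volume
Step 2: Substitute values: BD = 330.8 / 236.0
Step 3: BD = 1.4 g/cm^3

1.4


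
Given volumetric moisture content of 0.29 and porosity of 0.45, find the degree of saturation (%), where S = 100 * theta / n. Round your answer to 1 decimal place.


Step 1: S = 100 * theta_v / n
Step 2: S = 100 * 0.29 / 0.45
Step 3: S = 64.4%

64.4


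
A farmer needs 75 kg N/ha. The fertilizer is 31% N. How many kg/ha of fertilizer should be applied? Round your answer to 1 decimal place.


Step 1: Fertilizer rate = target N / (N content / 100)
Step 2: Rate = 75 / (31 / 100)
Step 3: Rate = 75 / 0.31
Step 4: Rate = 241.9 kg/ha

241.9


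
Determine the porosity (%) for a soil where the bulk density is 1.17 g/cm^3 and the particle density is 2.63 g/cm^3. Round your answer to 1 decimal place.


Step 1: Formula: n = 100 * (1 - BD / PD)
Step 2: n = 100 * (1 - 1.17 / 2.63)
Step 3: n = 100 * (1 - 0.44487)
Step 4: n = 55.5%

55.5


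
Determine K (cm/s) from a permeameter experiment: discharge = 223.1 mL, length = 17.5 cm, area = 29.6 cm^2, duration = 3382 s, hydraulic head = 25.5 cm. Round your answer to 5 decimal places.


Step 1: K = Q * L / (A * t * h)
Step 2: Numerator = 223.1 * 17.5 = 3904.25
Step 3: Denominator = 29.6 * 3382 * 25.5 = 2552733.6
Step 4: K = 3904.25 / 2552733.6 = 0.00153 cm/s

0.00153


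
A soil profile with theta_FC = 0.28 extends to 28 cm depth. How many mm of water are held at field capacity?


Step 1: Water (mm) = theta_FC * depth (cm) * 10
Step 2: Water = 0.28 * 28 * 10
Step 3: Water = 78.4 mm

78.4


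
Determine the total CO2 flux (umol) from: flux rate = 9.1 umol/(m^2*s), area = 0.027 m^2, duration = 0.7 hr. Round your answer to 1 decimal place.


Step 1: Convert time to seconds: 0.7 hr * 3600 = 2520.0 s
Step 2: Total = flux * area * time_s
Step 3: Total = 9.1 * 0.027 * 2520.0
Step 4: Total = 619.2 umol

619.2


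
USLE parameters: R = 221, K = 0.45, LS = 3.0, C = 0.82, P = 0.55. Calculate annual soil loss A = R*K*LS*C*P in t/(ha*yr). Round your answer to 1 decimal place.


Step 1: A = R * K * LS * C * P
Step 2: R * K = 221 * 0.45 = 99.45
Step 3: (R*K) * LS = 99.45 * 3.0 = 298.35
Step 4: * C * P = 298.35 * 0.82 * 0.55 = 134.6
Step 5: A = 134.6 t/(ha*yr)

134.6


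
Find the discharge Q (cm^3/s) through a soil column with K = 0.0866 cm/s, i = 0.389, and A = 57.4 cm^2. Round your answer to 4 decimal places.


Step 1: Apply Darcy's law: Q = K * i * A
Step 2: Q = 0.0866 * 0.389 * 57.4
Step 3: Q = 1.9337 cm^3/s

1.9337


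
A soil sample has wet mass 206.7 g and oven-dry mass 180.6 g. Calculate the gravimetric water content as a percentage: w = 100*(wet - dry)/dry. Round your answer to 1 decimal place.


Step 1: Water mass = wet - dry = 206.7 - 180.6 = 26.1 g
Step 2: w = 100 * water mass / dry mass
Step 3: w = 100 * 26.1 / 180.6 = 14.5%

14.5


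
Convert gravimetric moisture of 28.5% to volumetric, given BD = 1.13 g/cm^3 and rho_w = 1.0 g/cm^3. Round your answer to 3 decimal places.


Step 1: theta = (w / 100) * BD / rho_w
Step 2: theta = (28.5 / 100) * 1.13 / 1.0
Step 3: theta = 0.285 * 1.13
Step 4: theta = 0.322

0.322


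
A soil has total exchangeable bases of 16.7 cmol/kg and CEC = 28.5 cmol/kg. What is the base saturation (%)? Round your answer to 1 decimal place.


Step 1: BS = 100 * (sum of bases) / CEC
Step 2: BS = 100 * 16.7 / 28.5
Step 3: BS = 58.6%

58.6


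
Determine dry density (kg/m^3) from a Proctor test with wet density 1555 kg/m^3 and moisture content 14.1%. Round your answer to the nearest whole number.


Step 1: Dry density = wet density / (1 + w/100)
Step 2: Dry density = 1555 / (1 + 14.1/100)
Step 3: Dry density = 1555 / 1.141
Step 4: Dry density = 1363 kg/m^3

1363


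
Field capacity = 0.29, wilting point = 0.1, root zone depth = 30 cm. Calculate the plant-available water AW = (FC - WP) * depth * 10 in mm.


Step 1: Available water = (FC - WP) * depth * 10
Step 2: AW = (0.29 - 0.1) * 30 * 10
Step 3: AW = 0.19 * 30 * 10
Step 4: AW = 57.0 mm

57.0


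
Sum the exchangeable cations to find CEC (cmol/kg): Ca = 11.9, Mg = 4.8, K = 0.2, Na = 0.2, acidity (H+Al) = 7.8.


Step 1: CEC = Ca + Mg + K + Na + (H+Al)
Step 2: CEC = 11.9 + 4.8 + 0.2 + 0.2 + 7.8
Step 3: CEC = 24.9 cmol/kg

24.9


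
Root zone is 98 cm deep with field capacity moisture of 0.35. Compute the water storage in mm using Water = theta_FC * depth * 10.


Step 1: Water (mm) = theta_FC * depth (cm) * 10
Step 2: Water = 0.35 * 98 * 10
Step 3: Water = 343.0 mm

343.0


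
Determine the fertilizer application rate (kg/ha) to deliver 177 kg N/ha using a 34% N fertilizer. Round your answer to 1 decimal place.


Step 1: Fertilizer rate = target N / (N content / 100)
Step 2: Rate = 177 / (34 / 100)
Step 3: Rate = 177 / 0.34
Step 4: Rate = 520.6 kg/ha

520.6


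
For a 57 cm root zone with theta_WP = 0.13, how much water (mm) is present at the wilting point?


Step 1: Water (mm) = theta_WP * depth * 10
Step 2: Water = 0.13 * 57 * 10
Step 3: Water = 74.1 mm

74.1


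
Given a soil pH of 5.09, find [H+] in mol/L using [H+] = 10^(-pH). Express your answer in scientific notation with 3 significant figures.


Step 1: [H+] = 10^(-pH)
Step 2: [H+] = 10^(-5.09)
Step 3: [H+] = 8.13e-06 mol/L

8.13e-06


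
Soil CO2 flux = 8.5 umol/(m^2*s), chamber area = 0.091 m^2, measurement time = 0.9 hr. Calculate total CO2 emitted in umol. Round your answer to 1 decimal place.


Step 1: Convert time to seconds: 0.9 hr * 3600 = 3240.0 s
Step 2: Total = flux * area * time_s
Step 3: Total = 8.5 * 0.091 * 3240.0
Step 4: Total = 2506.1 umol

2506.1


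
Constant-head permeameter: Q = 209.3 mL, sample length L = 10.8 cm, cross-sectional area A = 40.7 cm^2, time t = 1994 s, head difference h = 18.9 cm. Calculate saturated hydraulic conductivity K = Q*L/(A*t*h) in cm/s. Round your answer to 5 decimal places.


Step 1: K = Q * L / (A * t * h)
Step 2: Numerator = 209.3 * 10.8 = 2260.44
Step 3: Denominator = 40.7 * 1994 * 18.9 = 1533844.62
Step 4: K = 2260.44 / 1533844.62 = 0.00147 cm/s

0.00147


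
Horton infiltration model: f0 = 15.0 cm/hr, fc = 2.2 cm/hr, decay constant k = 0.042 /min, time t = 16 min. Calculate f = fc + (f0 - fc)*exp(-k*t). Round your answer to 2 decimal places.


Step 1: f = fc + (f0 - fc) * exp(-k * t)
Step 2: exp(-0.042 * 16) = 0.510686
Step 3: f = 2.2 + (15.0 - 2.2) * 0.510686
Step 4: f = 2.2 + 12.8 * 0.510686
Step 5: f = 8.74 cm/hr

8.74


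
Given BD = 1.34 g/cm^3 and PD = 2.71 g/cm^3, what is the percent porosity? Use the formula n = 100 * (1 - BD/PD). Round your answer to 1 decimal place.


Step 1: Formula: n = 100 * (1 - BD / PD)
Step 2: n = 100 * (1 - 1.34 / 2.71)
Step 3: n = 100 * (1 - 0.49446)
Step 4: n = 50.6%

50.6


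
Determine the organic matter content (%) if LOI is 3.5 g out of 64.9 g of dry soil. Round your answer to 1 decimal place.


Step 1: OM% = 100 * LOI / sample mass
Step 2: OM = 100 * 3.5 / 64.9
Step 3: OM = 5.4%

5.4


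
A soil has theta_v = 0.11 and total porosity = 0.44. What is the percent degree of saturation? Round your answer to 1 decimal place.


Step 1: S = 100 * theta_v / n
Step 2: S = 100 * 0.11 / 0.44
Step 3: S = 25.0%

25.0


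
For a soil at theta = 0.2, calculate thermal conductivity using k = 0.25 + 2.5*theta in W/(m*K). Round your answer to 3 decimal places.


Step 1: k = 0.25 + 2.5 * theta
Step 2: k = 0.25 + 2.5 * 0.2
Step 3: k = 0.25 + 0.5
Step 4: k = 0.75 W/(m*K)

0.75


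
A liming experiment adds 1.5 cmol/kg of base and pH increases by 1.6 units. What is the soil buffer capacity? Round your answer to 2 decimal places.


Step 1: BC = change in base / change in pH
Step 2: BC = 1.5 / 1.6
Step 3: BC = 0.94 cmol/(kg*pH unit)

0.94


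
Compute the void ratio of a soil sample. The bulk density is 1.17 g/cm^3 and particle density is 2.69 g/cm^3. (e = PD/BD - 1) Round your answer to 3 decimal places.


Step 1: e = PD / BD - 1
Step 2: e = 2.69 / 1.17 - 1
Step 3: e = 2.29915 - 1
Step 4: e = 1.299

1.299


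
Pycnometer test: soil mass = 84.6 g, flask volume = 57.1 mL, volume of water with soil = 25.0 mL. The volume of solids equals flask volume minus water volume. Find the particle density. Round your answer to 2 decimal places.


Step 1: Volume of solids = flask volume - water volume with soil
Step 2: V_solids = 57.1 - 25.0 = 32.1 mL
Step 3: Particle density = mass / V_solids = 84.6 / 32.1 = 2.64 g/cm^3

2.64


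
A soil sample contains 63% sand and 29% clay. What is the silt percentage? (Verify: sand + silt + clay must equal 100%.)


Step 1: sand + silt + clay = 100%
Step 2: silt = 100 - sand - clay
Step 3: silt = 100 - 63 - 29
Step 4: silt = 8%

8


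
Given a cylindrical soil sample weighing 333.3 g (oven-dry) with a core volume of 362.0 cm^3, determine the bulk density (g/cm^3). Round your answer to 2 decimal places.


Step 1: Identify the formula: BD = dry mass / volume
Step 2: Substitute values: BD = 333.3 / 362.0
Step 3: BD = 0.92 g/cm^3

0.92


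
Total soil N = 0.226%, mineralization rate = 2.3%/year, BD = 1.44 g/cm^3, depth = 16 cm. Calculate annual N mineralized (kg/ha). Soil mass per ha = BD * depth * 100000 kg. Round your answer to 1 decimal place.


Step 1: Soil mass per ha = BD * depth * 100000 = 1.44 * 16 * 100000 = 2304000 kg
Step 2: Total N pool = soil mass * N%/100 = 2304000 * 0.226/100 = 5207.04 kg/ha
Step 3: N mineralized = N pool * rate%/100 = 5207.04 * 2.3/100 = 119.8 kg/ha/yr

119.8


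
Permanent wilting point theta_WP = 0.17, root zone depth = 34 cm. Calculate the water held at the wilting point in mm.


Step 1: Water (mm) = theta_WP * depth * 10
Step 2: Water = 0.17 * 34 * 10
Step 3: Water = 57.8 mm

57.8


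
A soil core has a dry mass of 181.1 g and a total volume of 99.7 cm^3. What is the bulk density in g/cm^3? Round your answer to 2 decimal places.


Step 1: Identify the formula: BD = dry mass / volume
Step 2: Substitute values: BD = 181.1 / 99.7
Step 3: BD = 1.82 g/cm^3

1.82


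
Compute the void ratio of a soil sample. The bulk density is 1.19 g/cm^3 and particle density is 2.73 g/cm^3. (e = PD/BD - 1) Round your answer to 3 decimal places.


Step 1: e = PD / BD - 1
Step 2: e = 2.73 / 1.19 - 1
Step 3: e = 2.29412 - 1
Step 4: e = 1.294

1.294


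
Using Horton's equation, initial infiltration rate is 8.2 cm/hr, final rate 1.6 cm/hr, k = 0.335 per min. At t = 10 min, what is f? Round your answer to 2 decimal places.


Step 1: f = fc + (f0 - fc) * exp(-k * t)
Step 2: exp(-0.335 * 10) = 0.035084
Step 3: f = 1.6 + (8.2 - 1.6) * 0.035084
Step 4: f = 1.6 + 6.6 * 0.035084
Step 5: f = 1.83 cm/hr

1.83


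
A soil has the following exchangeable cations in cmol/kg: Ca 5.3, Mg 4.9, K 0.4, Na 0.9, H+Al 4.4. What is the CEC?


Step 1: CEC = Ca + Mg + K + Na + (H+Al)
Step 2: CEC = 5.3 + 4.9 + 0.4 + 0.9 + 4.4
Step 3: CEC = 15.9 cmol/kg

15.9


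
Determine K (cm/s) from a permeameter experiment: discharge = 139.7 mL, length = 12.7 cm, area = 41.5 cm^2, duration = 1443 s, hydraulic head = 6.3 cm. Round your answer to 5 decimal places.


Step 1: K = Q * L / (A * t * h)
Step 2: Numerator = 139.7 * 12.7 = 1774.19
Step 3: Denominator = 41.5 * 1443 * 6.3 = 377272.35
Step 4: K = 1774.19 / 377272.35 = 0.0047 cm/s

0.0047


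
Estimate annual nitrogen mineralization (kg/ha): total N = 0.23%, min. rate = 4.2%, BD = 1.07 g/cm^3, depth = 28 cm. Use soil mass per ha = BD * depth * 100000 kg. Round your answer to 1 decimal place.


Step 1: Soil mass per ha = BD * depth * 100000 = 1.07 * 28 * 100000 = 2996000 kg
Step 2: Total N pool = soil mass * N%/100 = 2996000 * 0.23/100 = 6890.8 kg/ha
Step 3: N mineralized = N pool * rate%/100 = 6890.8 * 4.2/100 = 289.4 kg/ha/yr

289.4


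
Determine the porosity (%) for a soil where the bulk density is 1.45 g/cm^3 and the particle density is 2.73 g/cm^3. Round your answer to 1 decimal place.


Step 1: Formula: n = 100 * (1 - BD / PD)
Step 2: n = 100 * (1 - 1.45 / 2.73)
Step 3: n = 100 * (1 - 0.53114)
Step 4: n = 46.9%

46.9


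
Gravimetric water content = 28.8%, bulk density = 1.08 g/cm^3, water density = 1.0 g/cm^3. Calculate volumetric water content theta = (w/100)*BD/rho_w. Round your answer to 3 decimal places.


Step 1: theta = (w / 100) * BD / rho_w
Step 2: theta = (28.8 / 100) * 1.08 / 1.0
Step 3: theta = 0.288 * 1.08
Step 4: theta = 0.311

0.311


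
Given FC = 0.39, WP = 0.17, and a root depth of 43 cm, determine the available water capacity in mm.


Step 1: Available water = (FC - WP) * depth * 10
Step 2: AW = (0.39 - 0.17) * 43 * 10
Step 3: AW = 0.22 * 43 * 10
Step 4: AW = 94.6 mm

94.6


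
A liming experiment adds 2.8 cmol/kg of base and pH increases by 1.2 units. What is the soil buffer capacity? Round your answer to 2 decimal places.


Step 1: BC = change in base / change in pH
Step 2: BC = 2.8 / 1.2
Step 3: BC = 2.33 cmol/(kg*pH unit)

2.33


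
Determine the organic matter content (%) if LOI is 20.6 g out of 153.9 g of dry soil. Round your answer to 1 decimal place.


Step 1: OM% = 100 * LOI / sample mass
Step 2: OM = 100 * 20.6 / 153.9
Step 3: OM = 13.4%

13.4


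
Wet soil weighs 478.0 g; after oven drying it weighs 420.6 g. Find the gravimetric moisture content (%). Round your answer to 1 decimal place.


Step 1: Water mass = wet - dry = 478.0 - 420.6 = 57.4 g
Step 2: w = 100 * water mass / dry mass
Step 3: w = 100 * 57.4 / 420.6 = 13.6%

13.6


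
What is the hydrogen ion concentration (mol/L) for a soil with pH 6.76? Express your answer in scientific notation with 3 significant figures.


Step 1: [H+] = 10^(-pH)
Step 2: [H+] = 10^(-6.76)
Step 3: [H+] = 1.74e-07 mol/L

1.74e-07


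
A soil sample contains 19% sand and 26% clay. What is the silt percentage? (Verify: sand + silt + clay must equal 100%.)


Step 1: sand + silt + clay = 100%
Step 2: silt = 100 - sand - clay
Step 3: silt = 100 - 19 - 26
Step 4: silt = 55%

55


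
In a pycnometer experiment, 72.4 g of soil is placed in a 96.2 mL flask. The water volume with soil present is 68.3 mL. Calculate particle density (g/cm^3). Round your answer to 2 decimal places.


Step 1: Volume of solids = flask volume - water volume with soil
Step 2: V_solids = 96.2 - 68.3 = 27.9 mL
Step 3: Particle density = mass / V_solids = 72.4 / 27.9 = 2.59 g/cm^3

2.59


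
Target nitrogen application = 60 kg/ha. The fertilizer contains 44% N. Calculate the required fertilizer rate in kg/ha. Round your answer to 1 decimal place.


Step 1: Fertilizer rate = target N / (N content / 100)
Step 2: Rate = 60 / (44 / 100)
Step 3: Rate = 60 / 0.44
Step 4: Rate = 136.4 kg/ha

136.4


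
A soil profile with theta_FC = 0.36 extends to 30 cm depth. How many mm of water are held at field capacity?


Step 1: Water (mm) = theta_FC * depth (cm) * 10
Step 2: Water = 0.36 * 30 * 10
Step 3: Water = 108.0 mm

108.0


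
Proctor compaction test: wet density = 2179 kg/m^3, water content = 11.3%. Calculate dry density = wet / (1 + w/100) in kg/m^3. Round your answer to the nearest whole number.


Step 1: Dry density = wet density / (1 + w/100)
Step 2: Dry density = 2179 / (1 + 11.3/100)
Step 3: Dry density = 2179 / 1.113
Step 4: Dry density = 1958 kg/m^3

1958


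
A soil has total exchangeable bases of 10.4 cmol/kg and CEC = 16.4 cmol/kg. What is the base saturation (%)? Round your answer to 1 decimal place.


Step 1: BS = 100 * (sum of bases) / CEC
Step 2: BS = 100 * 10.4 / 16.4
Step 3: BS = 63.4%

63.4


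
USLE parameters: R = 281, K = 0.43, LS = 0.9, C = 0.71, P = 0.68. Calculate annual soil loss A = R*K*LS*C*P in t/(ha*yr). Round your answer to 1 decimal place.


Step 1: A = R * K * LS * C * P
Step 2: R * K = 281 * 0.43 = 120.83
Step 3: (R*K) * LS = 120.83 * 0.9 = 108.747
Step 4: * C * P = 108.747 * 0.71 * 0.68 = 52.5
Step 5: A = 52.5 t/(ha*yr)

52.5


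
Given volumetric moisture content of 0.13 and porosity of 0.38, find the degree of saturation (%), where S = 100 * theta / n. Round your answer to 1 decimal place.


Step 1: S = 100 * theta_v / n
Step 2: S = 100 * 0.13 / 0.38
Step 3: S = 34.2%

34.2


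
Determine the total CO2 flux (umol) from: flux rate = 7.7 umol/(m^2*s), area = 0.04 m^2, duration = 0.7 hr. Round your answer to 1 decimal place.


Step 1: Convert time to seconds: 0.7 hr * 3600 = 2520.0 s
Step 2: Total = flux * area * time_s
Step 3: Total = 7.7 * 0.04 * 2520.0
Step 4: Total = 776.2 umol

776.2


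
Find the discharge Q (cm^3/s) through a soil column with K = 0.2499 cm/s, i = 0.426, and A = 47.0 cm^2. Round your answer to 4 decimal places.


Step 1: Apply Darcy's law: Q = K * i * A
Step 2: Q = 0.2499 * 0.426 * 47.0
Step 3: Q = 5.0035 cm^3/s

5.0035


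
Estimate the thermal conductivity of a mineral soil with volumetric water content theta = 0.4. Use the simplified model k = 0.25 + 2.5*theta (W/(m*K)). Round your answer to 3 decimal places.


Step 1: k = 0.25 + 2.5 * theta
Step 2: k = 0.25 + 2.5 * 0.4
Step 3: k = 0.25 + 1.0
Step 4: k = 1.25 W/(m*K)

1.25


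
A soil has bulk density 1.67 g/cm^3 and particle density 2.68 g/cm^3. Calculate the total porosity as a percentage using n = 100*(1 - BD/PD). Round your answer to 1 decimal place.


Step 1: Formula: n = 100 * (1 - BD / PD)
Step 2: n = 100 * (1 - 1.67 / 2.68)
Step 3: n = 100 * (1 - 0.62313)
Step 4: n = 37.7%

37.7


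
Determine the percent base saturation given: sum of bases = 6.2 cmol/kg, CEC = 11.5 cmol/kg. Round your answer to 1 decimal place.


Step 1: BS = 100 * (sum of bases) / CEC
Step 2: BS = 100 * 6.2 / 11.5
Step 3: BS = 53.9%

53.9


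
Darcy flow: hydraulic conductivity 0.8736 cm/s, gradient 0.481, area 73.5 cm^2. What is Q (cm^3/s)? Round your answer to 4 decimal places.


Step 1: Apply Darcy's law: Q = K * i * A
Step 2: Q = 0.8736 * 0.481 * 73.5
Step 3: Q = 30.8848 cm^3/s

30.8848


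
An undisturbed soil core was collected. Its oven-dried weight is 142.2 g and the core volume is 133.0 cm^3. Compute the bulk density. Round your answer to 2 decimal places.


Step 1: Identify the formula: BD = dry mass / volume
Step 2: Substitute values: BD = 142.2 / 133.0
Step 3: BD = 1.07 g/cm^3

1.07


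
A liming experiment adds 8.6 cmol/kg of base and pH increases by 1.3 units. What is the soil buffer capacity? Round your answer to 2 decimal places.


Step 1: BC = change in base / change in pH
Step 2: BC = 8.6 / 1.3
Step 3: BC = 6.62 cmol/(kg*pH unit)

6.62


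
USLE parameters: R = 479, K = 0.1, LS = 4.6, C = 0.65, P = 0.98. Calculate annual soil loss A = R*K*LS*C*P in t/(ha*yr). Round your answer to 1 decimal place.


Step 1: A = R * K * LS * C * P
Step 2: R * K = 479 * 0.1 = 47.9
Step 3: (R*K) * LS = 47.9 * 4.6 = 220.34
Step 4: * C * P = 220.34 * 0.65 * 0.98 = 140.4
Step 5: A = 140.4 t/(ha*yr)

140.4


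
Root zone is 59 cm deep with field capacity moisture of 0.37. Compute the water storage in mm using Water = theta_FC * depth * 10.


Step 1: Water (mm) = theta_FC * depth (cm) * 10
Step 2: Water = 0.37 * 59 * 10
Step 3: Water = 218.3 mm

218.3


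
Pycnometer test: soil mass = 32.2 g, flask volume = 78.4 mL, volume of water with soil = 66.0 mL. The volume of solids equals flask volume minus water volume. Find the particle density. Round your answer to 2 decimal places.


Step 1: Volume of solids = flask volume - water volume with soil
Step 2: V_solids = 78.4 - 66.0 = 12.4 mL
Step 3: Particle density = mass / V_solids = 32.2 / 12.4 = 2.6 g/cm^3

2.6


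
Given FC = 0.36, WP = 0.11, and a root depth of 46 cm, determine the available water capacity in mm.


Step 1: Available water = (FC - WP) * depth * 10
Step 2: AW = (0.36 - 0.11) * 46 * 10
Step 3: AW = 0.25 * 46 * 10
Step 4: AW = 115.0 mm

115.0


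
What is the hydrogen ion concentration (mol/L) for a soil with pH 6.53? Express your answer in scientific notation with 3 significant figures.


Step 1: [H+] = 10^(-pH)
Step 2: [H+] = 10^(-6.53)
Step 3: [H+] = 2.95e-07 mol/L

2.95e-07


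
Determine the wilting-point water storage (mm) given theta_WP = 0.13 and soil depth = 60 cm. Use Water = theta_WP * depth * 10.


Step 1: Water (mm) = theta_WP * depth * 10
Step 2: Water = 0.13 * 60 * 10
Step 3: Water = 78.0 mm

78.0


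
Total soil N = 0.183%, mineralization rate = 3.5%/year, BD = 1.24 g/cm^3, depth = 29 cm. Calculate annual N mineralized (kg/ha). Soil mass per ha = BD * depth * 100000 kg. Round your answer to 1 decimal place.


Step 1: Soil mass per ha = BD * depth * 100000 = 1.24 * 29 * 100000 = 3596000 kg
Step 2: Total N pool = soil mass * N%/100 = 3596000 * 0.183/100 = 6580.68 kg/ha
Step 3: N mineralized = N pool * rate%/100 = 6580.68 * 3.5/100 = 230.3 kg/ha/yr

230.3


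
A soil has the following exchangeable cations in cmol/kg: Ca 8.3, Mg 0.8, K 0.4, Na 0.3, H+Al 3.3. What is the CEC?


Step 1: CEC = Ca + Mg + K + Na + (H+Al)
Step 2: CEC = 8.3 + 0.8 + 0.4 + 0.3 + 3.3
Step 3: CEC = 13.1 cmol/kg

13.1


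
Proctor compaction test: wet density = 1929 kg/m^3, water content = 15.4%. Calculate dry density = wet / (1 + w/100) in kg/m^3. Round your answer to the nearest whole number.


Step 1: Dry density = wet density / (1 + w/100)
Step 2: Dry density = 1929 / (1 + 15.4/100)
Step 3: Dry density = 1929 / 1.154
Step 4: Dry density = 1672 kg/m^3

1672


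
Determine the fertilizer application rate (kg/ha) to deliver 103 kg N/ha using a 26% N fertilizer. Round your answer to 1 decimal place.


Step 1: Fertilizer rate = target N / (N content / 100)
Step 2: Rate = 103 / (26 / 100)
Step 3: Rate = 103 / 0.26
Step 4: Rate = 396.2 kg/ha

396.2


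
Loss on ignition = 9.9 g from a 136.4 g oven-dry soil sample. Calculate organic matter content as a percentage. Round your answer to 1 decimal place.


Step 1: OM% = 100 * LOI / sample mass
Step 2: OM = 100 * 9.9 / 136.4
Step 3: OM = 7.3%

7.3


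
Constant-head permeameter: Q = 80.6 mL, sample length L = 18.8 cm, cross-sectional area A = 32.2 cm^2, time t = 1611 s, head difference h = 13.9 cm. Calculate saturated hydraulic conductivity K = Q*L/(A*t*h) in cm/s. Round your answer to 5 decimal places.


Step 1: K = Q * L / (A * t * h)
Step 2: Numerator = 80.6 * 18.8 = 1515.28
Step 3: Denominator = 32.2 * 1611 * 13.9 = 721051.38
Step 4: K = 1515.28 / 721051.38 = 0.0021 cm/s

0.0021


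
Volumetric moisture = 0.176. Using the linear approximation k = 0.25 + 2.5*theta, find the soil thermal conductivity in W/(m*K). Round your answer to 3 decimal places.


Step 1: k = 0.25 + 2.5 * theta
Step 2: k = 0.25 + 2.5 * 0.176
Step 3: k = 0.25 + 0.44
Step 4: k = 0.69 W/(m*K)

0.69


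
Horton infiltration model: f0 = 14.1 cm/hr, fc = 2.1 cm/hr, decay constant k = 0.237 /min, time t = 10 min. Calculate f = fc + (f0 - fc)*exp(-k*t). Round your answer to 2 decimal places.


Step 1: f = fc + (f0 - fc) * exp(-k * t)
Step 2: exp(-0.237 * 10) = 0.093481
Step 3: f = 2.1 + (14.1 - 2.1) * 0.093481
Step 4: f = 2.1 + 12.0 * 0.093481
Step 5: f = 3.22 cm/hr

3.22


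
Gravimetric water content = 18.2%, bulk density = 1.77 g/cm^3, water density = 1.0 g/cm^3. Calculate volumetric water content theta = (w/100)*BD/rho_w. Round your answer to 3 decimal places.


Step 1: theta = (w / 100) * BD / rho_w
Step 2: theta = (18.2 / 100) * 1.77 / 1.0
Step 3: theta = 0.182 * 1.77
Step 4: theta = 0.322

0.322


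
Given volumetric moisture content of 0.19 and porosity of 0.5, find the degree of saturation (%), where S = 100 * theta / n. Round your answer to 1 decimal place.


Step 1: S = 100 * theta_v / n
Step 2: S = 100 * 0.19 / 0.5
Step 3: S = 38.0%

38.0


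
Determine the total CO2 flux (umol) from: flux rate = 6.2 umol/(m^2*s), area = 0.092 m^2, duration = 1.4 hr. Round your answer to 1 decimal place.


Step 1: Convert time to seconds: 1.4 hr * 3600 = 5040.0 s
Step 2: Total = flux * area * time_s
Step 3: Total = 6.2 * 0.092 * 5040.0
Step 4: Total = 2874.8 umol

2874.8


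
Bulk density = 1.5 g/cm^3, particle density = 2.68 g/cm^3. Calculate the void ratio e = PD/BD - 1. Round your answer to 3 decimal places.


Step 1: e = PD / BD - 1
Step 2: e = 2.68 / 1.5 - 1
Step 3: e = 1.78667 - 1
Step 4: e = 0.787

0.787


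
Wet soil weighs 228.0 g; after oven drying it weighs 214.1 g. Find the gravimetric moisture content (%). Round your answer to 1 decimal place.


Step 1: Water mass = wet - dry = 228.0 - 214.1 = 13.9 g
Step 2: w = 100 * water mass / dry mass
Step 3: w = 100 * 13.9 / 214.1 = 6.5%

6.5


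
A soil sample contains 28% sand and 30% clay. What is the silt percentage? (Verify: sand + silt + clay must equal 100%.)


Step 1: sand + silt + clay = 100%
Step 2: silt = 100 - sand - clay
Step 3: silt = 100 - 28 - 30
Step 4: silt = 42%

42


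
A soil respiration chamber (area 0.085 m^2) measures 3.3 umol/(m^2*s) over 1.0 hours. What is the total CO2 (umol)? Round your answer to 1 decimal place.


Step 1: Convert time to seconds: 1.0 hr * 3600 = 3600.0 s
Step 2: Total = flux * area * time_s
Step 3: Total = 3.3 * 0.085 * 3600.0
Step 4: Total = 1009.8 umol

1009.8


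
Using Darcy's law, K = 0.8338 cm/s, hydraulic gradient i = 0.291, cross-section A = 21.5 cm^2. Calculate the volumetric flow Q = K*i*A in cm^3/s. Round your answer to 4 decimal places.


Step 1: Apply Darcy's law: Q = K * i * A
Step 2: Q = 0.8338 * 0.291 * 21.5
Step 3: Q = 5.2167 cm^3/s

5.2167


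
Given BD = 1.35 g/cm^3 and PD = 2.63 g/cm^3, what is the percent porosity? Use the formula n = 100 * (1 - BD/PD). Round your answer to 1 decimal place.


Step 1: Formula: n = 100 * (1 - BD / PD)
Step 2: n = 100 * (1 - 1.35 / 2.63)
Step 3: n = 100 * (1 - 0.51331)
Step 4: n = 48.7%

48.7


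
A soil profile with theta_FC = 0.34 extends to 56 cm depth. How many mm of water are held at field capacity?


Step 1: Water (mm) = theta_FC * depth (cm) * 10
Step 2: Water = 0.34 * 56 * 10
Step 3: Water = 190.4 mm

190.4


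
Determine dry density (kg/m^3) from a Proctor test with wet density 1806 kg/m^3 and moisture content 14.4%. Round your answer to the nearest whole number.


Step 1: Dry density = wet density / (1 + w/100)
Step 2: Dry density = 1806 / (1 + 14.4/100)
Step 3: Dry density = 1806 / 1.144
Step 4: Dry density = 1579 kg/m^3

1579


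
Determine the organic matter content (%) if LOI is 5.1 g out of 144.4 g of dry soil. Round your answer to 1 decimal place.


Step 1: OM% = 100 * LOI / sample mass
Step 2: OM = 100 * 5.1 / 144.4
Step 3: OM = 3.5%

3.5


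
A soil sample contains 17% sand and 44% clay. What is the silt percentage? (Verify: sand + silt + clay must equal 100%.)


Step 1: sand + silt + clay = 100%
Step 2: silt = 100 - sand - clay
Step 3: silt = 100 - 17 - 44
Step 4: silt = 39%

39


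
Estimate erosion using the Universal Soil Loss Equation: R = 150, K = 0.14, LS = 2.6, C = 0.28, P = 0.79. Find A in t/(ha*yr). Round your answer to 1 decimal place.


Step 1: A = R * K * LS * C * P
Step 2: R * K = 150 * 0.14 = 21.0
Step 3: (R*K) * LS = 21.0 * 2.6 = 54.6
Step 4: * C * P = 54.6 * 0.28 * 0.79 = 12.1
Step 5: A = 12.1 t/(ha*yr)

12.1


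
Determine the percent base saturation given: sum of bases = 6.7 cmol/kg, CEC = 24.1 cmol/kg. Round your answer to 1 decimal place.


Step 1: BS = 100 * (sum of bases) / CEC
Step 2: BS = 100 * 6.7 / 24.1
Step 3: BS = 27.8%

27.8


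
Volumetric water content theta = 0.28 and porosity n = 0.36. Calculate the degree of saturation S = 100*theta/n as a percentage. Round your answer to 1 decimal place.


Step 1: S = 100 * theta_v / n
Step 2: S = 100 * 0.28 / 0.36
Step 3: S = 77.8%

77.8


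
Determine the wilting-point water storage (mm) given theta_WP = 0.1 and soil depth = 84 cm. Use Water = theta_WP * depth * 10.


Step 1: Water (mm) = theta_WP * depth * 10
Step 2: Water = 0.1 * 84 * 10
Step 3: Water = 84.0 mm

84.0


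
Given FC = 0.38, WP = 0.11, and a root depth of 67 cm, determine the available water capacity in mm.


Step 1: Available water = (FC - WP) * depth * 10
Step 2: AW = (0.38 - 0.11) * 67 * 10
Step 3: AW = 0.27 * 67 * 10
Step 4: AW = 180.9 mm

180.9


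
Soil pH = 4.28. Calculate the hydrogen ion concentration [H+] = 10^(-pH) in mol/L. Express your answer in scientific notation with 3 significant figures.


Step 1: [H+] = 10^(-pH)
Step 2: [H+] = 10^(-4.28)
Step 3: [H+] = 5.25e-05 mol/L

5.25e-05


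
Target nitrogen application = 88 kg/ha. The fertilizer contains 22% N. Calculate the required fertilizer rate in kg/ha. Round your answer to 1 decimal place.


Step 1: Fertilizer rate = target N / (N content / 100)
Step 2: Rate = 88 / (22 / 100)
Step 3: Rate = 88 / 0.22
Step 4: Rate = 400.0 kg/ha

400.0


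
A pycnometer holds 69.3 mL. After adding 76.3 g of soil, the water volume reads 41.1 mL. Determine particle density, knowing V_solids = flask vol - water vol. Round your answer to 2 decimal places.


Step 1: Volume of solids = flask volume - water volume with soil
Step 2: V_solids = 69.3 - 41.1 = 28.2 mL
Step 3: Particle density = mass / V_solids = 76.3 / 28.2 = 2.71 g/cm^3

2.71


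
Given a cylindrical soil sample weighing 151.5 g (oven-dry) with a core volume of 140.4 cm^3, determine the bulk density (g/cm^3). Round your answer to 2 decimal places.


Step 1: Identify the formula: BD = dry mass / volume
Step 2: Substitute values: BD = 151.5 / 140.4
Step 3: BD = 1.08 g/cm^3

1.08


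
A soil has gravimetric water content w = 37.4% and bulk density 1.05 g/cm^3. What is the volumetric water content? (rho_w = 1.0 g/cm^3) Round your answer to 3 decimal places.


Step 1: theta = (w / 100) * BD / rho_w
Step 2: theta = (37.4 / 100) * 1.05 / 1.0
Step 3: theta = 0.374 * 1.05
Step 4: theta = 0.393

0.393


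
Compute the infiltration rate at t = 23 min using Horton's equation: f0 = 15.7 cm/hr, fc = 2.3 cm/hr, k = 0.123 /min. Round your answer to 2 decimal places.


Step 1: f = fc + (f0 - fc) * exp(-k * t)
Step 2: exp(-0.123 * 23) = 0.059072
Step 3: f = 2.3 + (15.7 - 2.3) * 0.059072
Step 4: f = 2.3 + 13.4 * 0.059072
Step 5: f = 3.09 cm/hr

3.09


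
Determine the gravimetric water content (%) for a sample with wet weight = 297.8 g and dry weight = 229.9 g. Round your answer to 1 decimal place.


Step 1: Water mass = wet - dry = 297.8 - 229.9 = 67.9 g
Step 2: w = 100 * water mass / dry mass
Step 3: w = 100 * 67.9 / 229.9 = 29.5%

29.5


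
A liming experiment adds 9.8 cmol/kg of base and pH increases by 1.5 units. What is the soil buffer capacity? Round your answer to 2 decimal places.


Step 1: BC = change in base / change in pH
Step 2: BC = 9.8 / 1.5
Step 3: BC = 6.53 cmol/(kg*pH unit)

6.53


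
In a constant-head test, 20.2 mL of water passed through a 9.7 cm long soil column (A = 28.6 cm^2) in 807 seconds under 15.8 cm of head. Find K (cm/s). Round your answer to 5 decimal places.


Step 1: K = Q * L / (A * t * h)
Step 2: Numerator = 20.2 * 9.7 = 195.94
Step 3: Denominator = 28.6 * 807 * 15.8 = 364667.16
Step 4: K = 195.94 / 364667.16 = 0.00054 cm/s

0.00054


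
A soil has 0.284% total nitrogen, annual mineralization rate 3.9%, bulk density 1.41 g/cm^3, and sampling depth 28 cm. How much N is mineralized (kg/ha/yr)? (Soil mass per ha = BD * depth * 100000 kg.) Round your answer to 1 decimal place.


Step 1: Soil mass per ha = BD * depth * 100000 = 1.41 * 28 * 100000 = 3948000 kg
Step 2: Total N pool = soil mass * N%/100 = 3948000 * 0.284/100 = 11212.32 kg/ha
Step 3: N mineralized = N pool * rate%/100 = 11212.32 * 3.9/100 = 437.3 kg/ha/yr

437.3


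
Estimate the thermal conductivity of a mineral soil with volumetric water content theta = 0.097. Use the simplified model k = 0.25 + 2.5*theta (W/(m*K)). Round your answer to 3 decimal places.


Step 1: k = 0.25 + 2.5 * theta
Step 2: k = 0.25 + 2.5 * 0.097
Step 3: k = 0.25 + 0.243
Step 4: k = 0.493 W/(m*K)

0.493


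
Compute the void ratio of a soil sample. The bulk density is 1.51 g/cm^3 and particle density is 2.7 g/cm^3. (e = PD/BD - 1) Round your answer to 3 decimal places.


Step 1: e = PD / BD - 1
Step 2: e = 2.7 / 1.51 - 1
Step 3: e = 1.78808 - 1
Step 4: e = 0.788

0.788


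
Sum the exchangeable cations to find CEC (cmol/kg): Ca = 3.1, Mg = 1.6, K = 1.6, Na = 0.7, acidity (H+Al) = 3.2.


Step 1: CEC = Ca + Mg + K + Na + (H+Al)
Step 2: CEC = 3.1 + 1.6 + 1.6 + 0.7 + 3.2
Step 3: CEC = 10.2 cmol/kg

10.2


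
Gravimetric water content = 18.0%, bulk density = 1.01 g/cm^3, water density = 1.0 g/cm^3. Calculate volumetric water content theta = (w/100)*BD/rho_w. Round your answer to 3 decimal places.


Step 1: theta = (w / 100) * BD / rho_w
Step 2: theta = (18.0 / 100) * 1.01 / 1.0
Step 3: theta = 0.18 * 1.01
Step 4: theta = 0.182

0.182


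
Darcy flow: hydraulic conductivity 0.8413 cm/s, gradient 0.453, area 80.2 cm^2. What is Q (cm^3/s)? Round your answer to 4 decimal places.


Step 1: Apply Darcy's law: Q = K * i * A
Step 2: Q = 0.8413 * 0.453 * 80.2
Step 3: Q = 30.5649 cm^3/s

30.5649


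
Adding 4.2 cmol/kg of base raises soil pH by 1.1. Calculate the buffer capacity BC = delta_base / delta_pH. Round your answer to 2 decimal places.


Step 1: BC = change in base / change in pH
Step 2: BC = 4.2 / 1.1
Step 3: BC = 3.82 cmol/(kg*pH unit)

3.82


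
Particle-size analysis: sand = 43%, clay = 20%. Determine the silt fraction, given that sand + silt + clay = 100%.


Step 1: sand + silt + clay = 100%
Step 2: silt = 100 - sand - clay
Step 3: silt = 100 - 43 - 20
Step 4: silt = 37%

37


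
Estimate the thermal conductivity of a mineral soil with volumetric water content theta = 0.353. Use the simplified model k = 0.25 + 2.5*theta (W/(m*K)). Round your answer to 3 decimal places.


Step 1: k = 0.25 + 2.5 * theta
Step 2: k = 0.25 + 2.5 * 0.353
Step 3: k = 0.25 + 0.883
Step 4: k = 1.133 W/(m*K)

1.133


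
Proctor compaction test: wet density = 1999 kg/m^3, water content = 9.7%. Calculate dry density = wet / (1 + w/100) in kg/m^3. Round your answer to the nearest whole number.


Step 1: Dry density = wet density / (1 + w/100)
Step 2: Dry density = 1999 / (1 + 9.7/100)
Step 3: Dry density = 1999 / 1.097
Step 4: Dry density = 1822 kg/m^3

1822


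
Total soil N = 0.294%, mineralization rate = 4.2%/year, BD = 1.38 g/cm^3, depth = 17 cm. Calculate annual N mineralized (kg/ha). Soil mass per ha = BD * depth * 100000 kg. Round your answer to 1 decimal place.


Step 1: Soil mass per ha = BD * depth * 100000 = 1.38 * 17 * 100000 = 2346000 kg
Step 2: Total N pool = soil mass * N%/100 = 2346000 * 0.294/100 = 6897.24 kg/ha
Step 3: N mineralized = N pool * rate%/100 = 6897.24 * 4.2/100 = 289.7 kg/ha/yr

289.7


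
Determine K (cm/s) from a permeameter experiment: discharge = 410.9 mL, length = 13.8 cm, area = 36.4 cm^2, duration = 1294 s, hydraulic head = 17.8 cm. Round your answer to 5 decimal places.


Step 1: K = Q * L / (A * t * h)
Step 2: Numerator = 410.9 * 13.8 = 5670.42
Step 3: Denominator = 36.4 * 1294 * 17.8 = 838408.48
Step 4: K = 5670.42 / 838408.48 = 0.00676 cm/s

0.00676


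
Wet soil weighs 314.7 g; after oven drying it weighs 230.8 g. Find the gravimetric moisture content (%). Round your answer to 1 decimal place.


Step 1: Water mass = wet - dry = 314.7 - 230.8 = 83.9 g
Step 2: w = 100 * water mass / dry mass
Step 3: w = 100 * 83.9 / 230.8 = 36.4%

36.4


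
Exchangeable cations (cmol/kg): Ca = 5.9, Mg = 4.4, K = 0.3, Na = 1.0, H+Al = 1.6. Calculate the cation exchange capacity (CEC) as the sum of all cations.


Step 1: CEC = Ca + Mg + K + Na + (H+Al)
Step 2: CEC = 5.9 + 4.4 + 0.3 + 1.0 + 1.6
Step 3: CEC = 13.2 cmol/kg

13.2


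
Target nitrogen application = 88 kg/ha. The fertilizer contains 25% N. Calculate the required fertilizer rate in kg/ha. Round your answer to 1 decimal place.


Step 1: Fertilizer rate = target N / (N content / 100)
Step 2: Rate = 88 / (25 / 100)
Step 3: Rate = 88 / 0.25
Step 4: Rate = 352.0 kg/ha

352.0
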